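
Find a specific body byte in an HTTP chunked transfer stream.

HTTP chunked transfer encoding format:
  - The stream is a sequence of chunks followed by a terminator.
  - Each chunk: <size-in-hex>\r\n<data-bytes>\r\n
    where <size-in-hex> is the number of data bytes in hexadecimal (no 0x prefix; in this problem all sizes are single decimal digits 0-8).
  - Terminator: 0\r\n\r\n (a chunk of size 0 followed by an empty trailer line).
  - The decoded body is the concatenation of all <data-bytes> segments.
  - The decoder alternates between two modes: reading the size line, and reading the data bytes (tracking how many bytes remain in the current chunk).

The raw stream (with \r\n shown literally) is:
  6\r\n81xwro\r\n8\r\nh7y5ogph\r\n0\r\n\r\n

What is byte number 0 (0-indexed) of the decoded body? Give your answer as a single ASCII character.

Chunk 1: stream[0..1]='6' size=0x6=6, data at stream[3..9]='81xwro' -> body[0..6], body so far='81xwro'
Chunk 2: stream[11..12]='8' size=0x8=8, data at stream[14..22]='h7y5ogph' -> body[6..14], body so far='81xwroh7y5ogph'
Chunk 3: stream[24..25]='0' size=0 (terminator). Final body='81xwroh7y5ogph' (14 bytes)
Body byte 0 = '8'

Answer: 8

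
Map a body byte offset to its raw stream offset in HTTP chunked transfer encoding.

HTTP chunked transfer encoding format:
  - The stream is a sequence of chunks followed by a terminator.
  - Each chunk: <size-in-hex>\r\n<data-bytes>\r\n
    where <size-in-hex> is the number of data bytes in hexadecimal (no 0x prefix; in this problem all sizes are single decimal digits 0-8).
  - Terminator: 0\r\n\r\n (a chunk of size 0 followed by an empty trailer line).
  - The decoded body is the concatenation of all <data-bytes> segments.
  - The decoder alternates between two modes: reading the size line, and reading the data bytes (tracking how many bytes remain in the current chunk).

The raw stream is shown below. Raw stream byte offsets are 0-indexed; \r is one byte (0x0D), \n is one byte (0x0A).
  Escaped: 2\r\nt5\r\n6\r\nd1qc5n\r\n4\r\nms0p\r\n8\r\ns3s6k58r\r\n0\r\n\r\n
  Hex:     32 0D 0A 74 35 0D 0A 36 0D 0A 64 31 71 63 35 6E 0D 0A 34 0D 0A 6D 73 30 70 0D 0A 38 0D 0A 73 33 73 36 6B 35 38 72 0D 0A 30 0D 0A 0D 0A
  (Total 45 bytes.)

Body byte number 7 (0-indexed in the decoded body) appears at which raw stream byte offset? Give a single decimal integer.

Answer: 15

Derivation:
Chunk 1: stream[0..1]='2' size=0x2=2, data at stream[3..5]='t5' -> body[0..2], body so far='t5'
Chunk 2: stream[7..8]='6' size=0x6=6, data at stream[10..16]='d1qc5n' -> body[2..8], body so far='t5d1qc5n'
Chunk 3: stream[18..19]='4' size=0x4=4, data at stream[21..25]='ms0p' -> body[8..12], body so far='t5d1qc5nms0p'
Chunk 4: stream[27..28]='8' size=0x8=8, data at stream[30..38]='s3s6k58r' -> body[12..20], body so far='t5d1qc5nms0ps3s6k58r'
Chunk 5: stream[40..41]='0' size=0 (terminator). Final body='t5d1qc5nms0ps3s6k58r' (20 bytes)
Body byte 7 at stream offset 15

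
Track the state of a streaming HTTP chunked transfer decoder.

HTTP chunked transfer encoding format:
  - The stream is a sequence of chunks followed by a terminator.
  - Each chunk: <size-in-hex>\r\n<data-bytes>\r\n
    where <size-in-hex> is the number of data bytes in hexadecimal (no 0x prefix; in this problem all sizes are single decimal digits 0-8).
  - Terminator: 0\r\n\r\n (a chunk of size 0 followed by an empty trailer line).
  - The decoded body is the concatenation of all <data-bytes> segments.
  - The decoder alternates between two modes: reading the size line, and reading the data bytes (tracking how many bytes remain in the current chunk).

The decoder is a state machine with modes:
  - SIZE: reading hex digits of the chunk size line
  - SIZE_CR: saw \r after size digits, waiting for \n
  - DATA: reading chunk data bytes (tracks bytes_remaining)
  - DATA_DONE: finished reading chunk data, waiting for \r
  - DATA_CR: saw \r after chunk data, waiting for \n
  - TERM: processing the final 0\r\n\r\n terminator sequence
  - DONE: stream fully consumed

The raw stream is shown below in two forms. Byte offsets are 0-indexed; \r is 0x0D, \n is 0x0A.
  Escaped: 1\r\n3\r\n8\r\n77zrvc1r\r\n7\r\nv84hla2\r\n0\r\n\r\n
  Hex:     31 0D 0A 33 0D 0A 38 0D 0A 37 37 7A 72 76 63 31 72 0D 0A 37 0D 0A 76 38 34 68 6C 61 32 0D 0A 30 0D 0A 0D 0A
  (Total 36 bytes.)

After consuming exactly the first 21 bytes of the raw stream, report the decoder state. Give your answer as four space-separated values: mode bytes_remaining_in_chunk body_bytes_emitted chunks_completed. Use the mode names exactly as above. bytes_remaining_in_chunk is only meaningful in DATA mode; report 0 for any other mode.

Answer: SIZE_CR 0 9 2

Derivation:
Byte 0 = '1': mode=SIZE remaining=0 emitted=0 chunks_done=0
Byte 1 = 0x0D: mode=SIZE_CR remaining=0 emitted=0 chunks_done=0
Byte 2 = 0x0A: mode=DATA remaining=1 emitted=0 chunks_done=0
Byte 3 = '3': mode=DATA_DONE remaining=0 emitted=1 chunks_done=0
Byte 4 = 0x0D: mode=DATA_CR remaining=0 emitted=1 chunks_done=0
Byte 5 = 0x0A: mode=SIZE remaining=0 emitted=1 chunks_done=1
Byte 6 = '8': mode=SIZE remaining=0 emitted=1 chunks_done=1
Byte 7 = 0x0D: mode=SIZE_CR remaining=0 emitted=1 chunks_done=1
Byte 8 = 0x0A: mode=DATA remaining=8 emitted=1 chunks_done=1
Byte 9 = '7': mode=DATA remaining=7 emitted=2 chunks_done=1
Byte 10 = '7': mode=DATA remaining=6 emitted=3 chunks_done=1
Byte 11 = 'z': mode=DATA remaining=5 emitted=4 chunks_done=1
Byte 12 = 'r': mode=DATA remaining=4 emitted=5 chunks_done=1
Byte 13 = 'v': mode=DATA remaining=3 emitted=6 chunks_done=1
Byte 14 = 'c': mode=DATA remaining=2 emitted=7 chunks_done=1
Byte 15 = '1': mode=DATA remaining=1 emitted=8 chunks_done=1
Byte 16 = 'r': mode=DATA_DONE remaining=0 emitted=9 chunks_done=1
Byte 17 = 0x0D: mode=DATA_CR remaining=0 emitted=9 chunks_done=1
Byte 18 = 0x0A: mode=SIZE remaining=0 emitted=9 chunks_done=2
Byte 19 = '7': mode=SIZE remaining=0 emitted=9 chunks_done=2
Byte 20 = 0x0D: mode=SIZE_CR remaining=0 emitted=9 chunks_done=2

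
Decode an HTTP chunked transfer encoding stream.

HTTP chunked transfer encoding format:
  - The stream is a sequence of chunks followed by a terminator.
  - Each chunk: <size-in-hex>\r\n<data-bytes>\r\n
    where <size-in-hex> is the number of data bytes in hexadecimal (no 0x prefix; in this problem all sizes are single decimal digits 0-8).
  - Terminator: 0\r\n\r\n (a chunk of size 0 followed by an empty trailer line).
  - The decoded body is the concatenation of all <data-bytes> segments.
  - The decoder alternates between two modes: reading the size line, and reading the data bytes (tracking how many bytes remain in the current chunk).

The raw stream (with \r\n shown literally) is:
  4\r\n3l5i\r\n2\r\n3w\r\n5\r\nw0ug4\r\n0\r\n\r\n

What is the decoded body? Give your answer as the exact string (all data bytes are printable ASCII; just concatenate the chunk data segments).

Chunk 1: stream[0..1]='4' size=0x4=4, data at stream[3..7]='3l5i' -> body[0..4], body so far='3l5i'
Chunk 2: stream[9..10]='2' size=0x2=2, data at stream[12..14]='3w' -> body[4..6], body so far='3l5i3w'
Chunk 3: stream[16..17]='5' size=0x5=5, data at stream[19..24]='w0ug4' -> body[6..11], body so far='3l5i3ww0ug4'
Chunk 4: stream[26..27]='0' size=0 (terminator). Final body='3l5i3ww0ug4' (11 bytes)

Answer: 3l5i3ww0ug4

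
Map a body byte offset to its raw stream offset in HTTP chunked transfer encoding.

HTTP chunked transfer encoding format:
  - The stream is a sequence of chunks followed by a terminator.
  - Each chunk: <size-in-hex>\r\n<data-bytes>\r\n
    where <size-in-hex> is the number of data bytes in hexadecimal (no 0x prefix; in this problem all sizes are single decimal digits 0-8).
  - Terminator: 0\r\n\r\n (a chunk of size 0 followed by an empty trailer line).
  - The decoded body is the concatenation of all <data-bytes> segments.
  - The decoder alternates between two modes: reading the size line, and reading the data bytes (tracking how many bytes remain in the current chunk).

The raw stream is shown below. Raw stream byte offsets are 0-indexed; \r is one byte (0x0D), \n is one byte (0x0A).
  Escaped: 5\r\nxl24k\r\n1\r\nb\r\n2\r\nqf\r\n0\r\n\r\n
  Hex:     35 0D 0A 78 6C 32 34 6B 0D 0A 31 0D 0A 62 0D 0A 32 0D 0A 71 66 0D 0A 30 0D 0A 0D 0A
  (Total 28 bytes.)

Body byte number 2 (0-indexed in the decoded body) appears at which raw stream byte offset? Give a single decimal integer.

Answer: 5

Derivation:
Chunk 1: stream[0..1]='5' size=0x5=5, data at stream[3..8]='xl24k' -> body[0..5], body so far='xl24k'
Chunk 2: stream[10..11]='1' size=0x1=1, data at stream[13..14]='b' -> body[5..6], body so far='xl24kb'
Chunk 3: stream[16..17]='2' size=0x2=2, data at stream[19..21]='qf' -> body[6..8], body so far='xl24kbqf'
Chunk 4: stream[23..24]='0' size=0 (terminator). Final body='xl24kbqf' (8 bytes)
Body byte 2 at stream offset 5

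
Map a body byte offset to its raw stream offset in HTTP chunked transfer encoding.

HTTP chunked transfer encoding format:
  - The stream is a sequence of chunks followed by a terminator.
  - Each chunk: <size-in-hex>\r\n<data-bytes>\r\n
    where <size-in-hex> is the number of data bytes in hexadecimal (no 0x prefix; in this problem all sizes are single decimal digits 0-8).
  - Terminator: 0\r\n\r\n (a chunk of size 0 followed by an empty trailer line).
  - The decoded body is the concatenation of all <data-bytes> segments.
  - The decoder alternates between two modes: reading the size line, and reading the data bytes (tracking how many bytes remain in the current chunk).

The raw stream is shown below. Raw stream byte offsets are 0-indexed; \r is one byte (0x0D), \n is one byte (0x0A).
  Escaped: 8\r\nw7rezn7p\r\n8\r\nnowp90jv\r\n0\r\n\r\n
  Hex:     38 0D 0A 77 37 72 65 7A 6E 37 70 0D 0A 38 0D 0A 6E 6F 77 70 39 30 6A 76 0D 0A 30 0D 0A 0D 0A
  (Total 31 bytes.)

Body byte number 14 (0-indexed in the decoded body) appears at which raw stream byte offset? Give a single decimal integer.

Answer: 22

Derivation:
Chunk 1: stream[0..1]='8' size=0x8=8, data at stream[3..11]='w7rezn7p' -> body[0..8], body so far='w7rezn7p'
Chunk 2: stream[13..14]='8' size=0x8=8, data at stream[16..24]='nowp90jv' -> body[8..16], body so far='w7rezn7pnowp90jv'
Chunk 3: stream[26..27]='0' size=0 (terminator). Final body='w7rezn7pnowp90jv' (16 bytes)
Body byte 14 at stream offset 22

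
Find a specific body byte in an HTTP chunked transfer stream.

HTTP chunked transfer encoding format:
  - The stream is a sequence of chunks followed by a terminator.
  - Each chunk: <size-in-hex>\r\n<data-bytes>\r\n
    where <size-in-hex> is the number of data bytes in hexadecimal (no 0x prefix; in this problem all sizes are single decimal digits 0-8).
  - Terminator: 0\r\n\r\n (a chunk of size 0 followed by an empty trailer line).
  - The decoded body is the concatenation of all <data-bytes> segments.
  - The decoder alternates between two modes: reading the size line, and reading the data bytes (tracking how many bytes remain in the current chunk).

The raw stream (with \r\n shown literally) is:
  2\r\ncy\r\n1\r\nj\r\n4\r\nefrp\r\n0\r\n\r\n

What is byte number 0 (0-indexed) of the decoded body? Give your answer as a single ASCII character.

Answer: c

Derivation:
Chunk 1: stream[0..1]='2' size=0x2=2, data at stream[3..5]='cy' -> body[0..2], body so far='cy'
Chunk 2: stream[7..8]='1' size=0x1=1, data at stream[10..11]='j' -> body[2..3], body so far='cyj'
Chunk 3: stream[13..14]='4' size=0x4=4, data at stream[16..20]='efrp' -> body[3..7], body so far='cyjefrp'
Chunk 4: stream[22..23]='0' size=0 (terminator). Final body='cyjefrp' (7 bytes)
Body byte 0 = 'c'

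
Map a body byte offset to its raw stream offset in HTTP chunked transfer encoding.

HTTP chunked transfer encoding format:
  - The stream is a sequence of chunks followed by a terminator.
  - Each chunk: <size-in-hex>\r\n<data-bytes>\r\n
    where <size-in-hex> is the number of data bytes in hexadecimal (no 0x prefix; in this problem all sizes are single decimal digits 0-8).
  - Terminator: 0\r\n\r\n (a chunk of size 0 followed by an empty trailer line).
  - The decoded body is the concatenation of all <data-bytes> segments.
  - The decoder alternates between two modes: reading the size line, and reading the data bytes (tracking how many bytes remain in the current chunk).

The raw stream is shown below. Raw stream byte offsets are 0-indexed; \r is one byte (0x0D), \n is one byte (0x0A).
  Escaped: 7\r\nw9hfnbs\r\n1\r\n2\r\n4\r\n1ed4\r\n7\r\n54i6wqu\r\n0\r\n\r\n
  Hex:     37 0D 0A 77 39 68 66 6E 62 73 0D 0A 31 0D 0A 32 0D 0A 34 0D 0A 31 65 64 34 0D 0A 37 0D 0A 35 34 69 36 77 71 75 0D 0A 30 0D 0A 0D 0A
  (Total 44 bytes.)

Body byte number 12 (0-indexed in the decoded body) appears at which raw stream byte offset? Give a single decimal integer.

Chunk 1: stream[0..1]='7' size=0x7=7, data at stream[3..10]='w9hfnbs' -> body[0..7], body so far='w9hfnbs'
Chunk 2: stream[12..13]='1' size=0x1=1, data at stream[15..16]='2' -> body[7..8], body so far='w9hfnbs2'
Chunk 3: stream[18..19]='4' size=0x4=4, data at stream[21..25]='1ed4' -> body[8..12], body so far='w9hfnbs21ed4'
Chunk 4: stream[27..28]='7' size=0x7=7, data at stream[30..37]='54i6wqu' -> body[12..19], body so far='w9hfnbs21ed454i6wqu'
Chunk 5: stream[39..40]='0' size=0 (terminator). Final body='w9hfnbs21ed454i6wqu' (19 bytes)
Body byte 12 at stream offset 30

Answer: 30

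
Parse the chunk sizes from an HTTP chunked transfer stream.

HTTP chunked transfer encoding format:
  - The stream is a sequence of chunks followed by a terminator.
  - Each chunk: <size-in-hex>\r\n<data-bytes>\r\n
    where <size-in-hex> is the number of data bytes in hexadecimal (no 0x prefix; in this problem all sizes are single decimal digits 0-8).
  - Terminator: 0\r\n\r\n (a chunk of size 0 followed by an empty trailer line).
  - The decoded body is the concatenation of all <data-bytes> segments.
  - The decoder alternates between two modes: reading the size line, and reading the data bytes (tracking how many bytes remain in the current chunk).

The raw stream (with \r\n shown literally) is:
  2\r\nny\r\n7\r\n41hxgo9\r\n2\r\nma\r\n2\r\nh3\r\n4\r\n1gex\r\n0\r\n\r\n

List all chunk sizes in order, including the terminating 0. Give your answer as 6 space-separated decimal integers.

Answer: 2 7 2 2 4 0

Derivation:
Chunk 1: stream[0..1]='2' size=0x2=2, data at stream[3..5]='ny' -> body[0..2], body so far='ny'
Chunk 2: stream[7..8]='7' size=0x7=7, data at stream[10..17]='41hxgo9' -> body[2..9], body so far='ny41hxgo9'
Chunk 3: stream[19..20]='2' size=0x2=2, data at stream[22..24]='ma' -> body[9..11], body so far='ny41hxgo9ma'
Chunk 4: stream[26..27]='2' size=0x2=2, data at stream[29..31]='h3' -> body[11..13], body so far='ny41hxgo9mah3'
Chunk 5: stream[33..34]='4' size=0x4=4, data at stream[36..40]='1gex' -> body[13..17], body so far='ny41hxgo9mah31gex'
Chunk 6: stream[42..43]='0' size=0 (terminator). Final body='ny41hxgo9mah31gex' (17 bytes)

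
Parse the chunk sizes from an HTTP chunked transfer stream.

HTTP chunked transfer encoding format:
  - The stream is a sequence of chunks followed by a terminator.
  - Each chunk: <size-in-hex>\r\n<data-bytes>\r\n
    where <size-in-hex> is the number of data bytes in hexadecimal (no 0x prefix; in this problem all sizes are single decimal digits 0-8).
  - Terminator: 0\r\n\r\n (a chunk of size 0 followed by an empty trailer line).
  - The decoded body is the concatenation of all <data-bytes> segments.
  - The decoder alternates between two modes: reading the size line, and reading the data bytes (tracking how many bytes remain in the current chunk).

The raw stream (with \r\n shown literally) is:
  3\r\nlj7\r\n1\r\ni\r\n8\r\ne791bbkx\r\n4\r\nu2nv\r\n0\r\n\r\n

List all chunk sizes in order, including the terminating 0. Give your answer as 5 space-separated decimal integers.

Answer: 3 1 8 4 0

Derivation:
Chunk 1: stream[0..1]='3' size=0x3=3, data at stream[3..6]='lj7' -> body[0..3], body so far='lj7'
Chunk 2: stream[8..9]='1' size=0x1=1, data at stream[11..12]='i' -> body[3..4], body so far='lj7i'
Chunk 3: stream[14..15]='8' size=0x8=8, data at stream[17..25]='e791bbkx' -> body[4..12], body so far='lj7ie791bbkx'
Chunk 4: stream[27..28]='4' size=0x4=4, data at stream[30..34]='u2nv' -> body[12..16], body so far='lj7ie791bbkxu2nv'
Chunk 5: stream[36..37]='0' size=0 (terminator). Final body='lj7ie791bbkxu2nv' (16 bytes)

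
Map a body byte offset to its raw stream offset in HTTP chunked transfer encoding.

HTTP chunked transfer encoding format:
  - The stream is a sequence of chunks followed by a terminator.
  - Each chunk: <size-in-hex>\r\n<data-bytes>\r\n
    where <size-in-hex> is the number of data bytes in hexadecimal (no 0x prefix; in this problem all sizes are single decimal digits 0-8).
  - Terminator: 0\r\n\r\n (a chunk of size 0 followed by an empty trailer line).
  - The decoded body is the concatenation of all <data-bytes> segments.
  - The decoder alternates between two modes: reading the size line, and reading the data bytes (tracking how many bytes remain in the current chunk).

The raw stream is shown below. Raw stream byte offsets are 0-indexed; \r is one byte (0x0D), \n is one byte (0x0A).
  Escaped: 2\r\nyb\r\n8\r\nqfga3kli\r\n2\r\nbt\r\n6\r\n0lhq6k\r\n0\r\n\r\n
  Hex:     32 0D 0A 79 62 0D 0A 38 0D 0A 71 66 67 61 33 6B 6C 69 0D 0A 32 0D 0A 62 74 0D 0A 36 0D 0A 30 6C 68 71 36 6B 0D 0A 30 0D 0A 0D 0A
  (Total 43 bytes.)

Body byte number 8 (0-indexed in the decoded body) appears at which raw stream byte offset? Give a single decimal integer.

Chunk 1: stream[0..1]='2' size=0x2=2, data at stream[3..5]='yb' -> body[0..2], body so far='yb'
Chunk 2: stream[7..8]='8' size=0x8=8, data at stream[10..18]='qfga3kli' -> body[2..10], body so far='ybqfga3kli'
Chunk 3: stream[20..21]='2' size=0x2=2, data at stream[23..25]='bt' -> body[10..12], body so far='ybqfga3klibt'
Chunk 4: stream[27..28]='6' size=0x6=6, data at stream[30..36]='0lhq6k' -> body[12..18], body so far='ybqfga3klibt0lhq6k'
Chunk 5: stream[38..39]='0' size=0 (terminator). Final body='ybqfga3klibt0lhq6k' (18 bytes)
Body byte 8 at stream offset 16

Answer: 16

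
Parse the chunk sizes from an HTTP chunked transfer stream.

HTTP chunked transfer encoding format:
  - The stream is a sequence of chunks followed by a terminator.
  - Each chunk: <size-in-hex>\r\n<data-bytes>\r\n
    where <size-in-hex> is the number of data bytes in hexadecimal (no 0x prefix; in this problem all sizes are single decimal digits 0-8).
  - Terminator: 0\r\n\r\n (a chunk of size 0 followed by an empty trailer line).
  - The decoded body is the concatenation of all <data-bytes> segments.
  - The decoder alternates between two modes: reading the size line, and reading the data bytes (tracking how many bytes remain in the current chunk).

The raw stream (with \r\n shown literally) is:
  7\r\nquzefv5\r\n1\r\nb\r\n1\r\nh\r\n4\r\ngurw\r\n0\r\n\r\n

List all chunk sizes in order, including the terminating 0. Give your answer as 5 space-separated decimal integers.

Answer: 7 1 1 4 0

Derivation:
Chunk 1: stream[0..1]='7' size=0x7=7, data at stream[3..10]='quzefv5' -> body[0..7], body so far='quzefv5'
Chunk 2: stream[12..13]='1' size=0x1=1, data at stream[15..16]='b' -> body[7..8], body so far='quzefv5b'
Chunk 3: stream[18..19]='1' size=0x1=1, data at stream[21..22]='h' -> body[8..9], body so far='quzefv5bh'
Chunk 4: stream[24..25]='4' size=0x4=4, data at stream[27..31]='gurw' -> body[9..13], body so far='quzefv5bhgurw'
Chunk 5: stream[33..34]='0' size=0 (terminator). Final body='quzefv5bhgurw' (13 bytes)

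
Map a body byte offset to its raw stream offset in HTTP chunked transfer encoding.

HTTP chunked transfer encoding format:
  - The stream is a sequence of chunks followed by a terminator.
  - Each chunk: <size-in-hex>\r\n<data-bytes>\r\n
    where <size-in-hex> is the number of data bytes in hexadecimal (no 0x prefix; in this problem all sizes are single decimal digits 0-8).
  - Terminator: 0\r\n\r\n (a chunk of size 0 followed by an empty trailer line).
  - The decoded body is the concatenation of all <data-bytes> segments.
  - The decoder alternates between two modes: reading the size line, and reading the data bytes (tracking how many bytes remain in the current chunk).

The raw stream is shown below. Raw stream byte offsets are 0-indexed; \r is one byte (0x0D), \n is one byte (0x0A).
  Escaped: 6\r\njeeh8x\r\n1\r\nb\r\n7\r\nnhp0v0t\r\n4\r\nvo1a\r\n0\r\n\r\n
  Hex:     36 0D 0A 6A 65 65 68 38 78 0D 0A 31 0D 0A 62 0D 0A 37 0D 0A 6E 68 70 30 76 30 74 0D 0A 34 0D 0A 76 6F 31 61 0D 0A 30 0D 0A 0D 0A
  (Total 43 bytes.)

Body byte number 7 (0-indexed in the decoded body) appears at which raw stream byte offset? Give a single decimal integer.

Chunk 1: stream[0..1]='6' size=0x6=6, data at stream[3..9]='jeeh8x' -> body[0..6], body so far='jeeh8x'
Chunk 2: stream[11..12]='1' size=0x1=1, data at stream[14..15]='b' -> body[6..7], body so far='jeeh8xb'
Chunk 3: stream[17..18]='7' size=0x7=7, data at stream[20..27]='nhp0v0t' -> body[7..14], body so far='jeeh8xbnhp0v0t'
Chunk 4: stream[29..30]='4' size=0x4=4, data at stream[32..36]='vo1a' -> body[14..18], body so far='jeeh8xbnhp0v0tvo1a'
Chunk 5: stream[38..39]='0' size=0 (terminator). Final body='jeeh8xbnhp0v0tvo1a' (18 bytes)
Body byte 7 at stream offset 20

Answer: 20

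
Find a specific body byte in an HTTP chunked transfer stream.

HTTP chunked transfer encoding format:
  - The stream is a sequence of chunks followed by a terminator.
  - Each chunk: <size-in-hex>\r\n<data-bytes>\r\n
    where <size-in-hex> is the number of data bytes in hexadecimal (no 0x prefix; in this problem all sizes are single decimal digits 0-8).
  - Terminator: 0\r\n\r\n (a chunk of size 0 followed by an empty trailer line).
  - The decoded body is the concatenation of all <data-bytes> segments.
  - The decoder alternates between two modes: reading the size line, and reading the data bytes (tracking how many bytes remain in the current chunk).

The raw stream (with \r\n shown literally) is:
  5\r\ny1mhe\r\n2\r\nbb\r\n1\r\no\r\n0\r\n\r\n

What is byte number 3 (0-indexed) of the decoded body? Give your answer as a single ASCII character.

Answer: h

Derivation:
Chunk 1: stream[0..1]='5' size=0x5=5, data at stream[3..8]='y1mhe' -> body[0..5], body so far='y1mhe'
Chunk 2: stream[10..11]='2' size=0x2=2, data at stream[13..15]='bb' -> body[5..7], body so far='y1mhebb'
Chunk 3: stream[17..18]='1' size=0x1=1, data at stream[20..21]='o' -> body[7..8], body so far='y1mhebbo'
Chunk 4: stream[23..24]='0' size=0 (terminator). Final body='y1mhebbo' (8 bytes)
Body byte 3 = 'h'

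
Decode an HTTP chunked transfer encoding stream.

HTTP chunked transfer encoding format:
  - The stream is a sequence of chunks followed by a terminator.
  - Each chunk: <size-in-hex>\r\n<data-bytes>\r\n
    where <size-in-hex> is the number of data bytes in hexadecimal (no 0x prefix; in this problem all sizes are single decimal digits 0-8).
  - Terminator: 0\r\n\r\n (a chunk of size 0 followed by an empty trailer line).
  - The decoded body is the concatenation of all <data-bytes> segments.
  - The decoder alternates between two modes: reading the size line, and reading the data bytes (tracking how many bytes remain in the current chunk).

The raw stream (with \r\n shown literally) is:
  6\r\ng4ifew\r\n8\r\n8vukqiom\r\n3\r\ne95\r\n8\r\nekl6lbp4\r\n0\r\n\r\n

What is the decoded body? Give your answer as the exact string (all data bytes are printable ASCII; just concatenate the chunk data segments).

Chunk 1: stream[0..1]='6' size=0x6=6, data at stream[3..9]='g4ifew' -> body[0..6], body so far='g4ifew'
Chunk 2: stream[11..12]='8' size=0x8=8, data at stream[14..22]='8vukqiom' -> body[6..14], body so far='g4ifew8vukqiom'
Chunk 3: stream[24..25]='3' size=0x3=3, data at stream[27..30]='e95' -> body[14..17], body so far='g4ifew8vukqiome95'
Chunk 4: stream[32..33]='8' size=0x8=8, data at stream[35..43]='ekl6lbp4' -> body[17..25], body so far='g4ifew8vukqiome95ekl6lbp4'
Chunk 5: stream[45..46]='0' size=0 (terminator). Final body='g4ifew8vukqiome95ekl6lbp4' (25 bytes)

Answer: g4ifew8vukqiome95ekl6lbp4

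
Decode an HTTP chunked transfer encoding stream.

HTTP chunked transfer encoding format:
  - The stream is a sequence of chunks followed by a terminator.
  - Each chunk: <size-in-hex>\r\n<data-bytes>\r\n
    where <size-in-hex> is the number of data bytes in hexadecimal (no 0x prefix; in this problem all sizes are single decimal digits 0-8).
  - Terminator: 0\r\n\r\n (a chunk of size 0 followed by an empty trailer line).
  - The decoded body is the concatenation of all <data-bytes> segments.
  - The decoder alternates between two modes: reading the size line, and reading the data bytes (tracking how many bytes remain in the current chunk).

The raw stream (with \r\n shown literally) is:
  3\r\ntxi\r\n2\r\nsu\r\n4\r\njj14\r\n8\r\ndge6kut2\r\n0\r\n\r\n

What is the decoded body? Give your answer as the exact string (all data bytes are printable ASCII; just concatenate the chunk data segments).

Answer: txisujj14dge6kut2

Derivation:
Chunk 1: stream[0..1]='3' size=0x3=3, data at stream[3..6]='txi' -> body[0..3], body so far='txi'
Chunk 2: stream[8..9]='2' size=0x2=2, data at stream[11..13]='su' -> body[3..5], body so far='txisu'
Chunk 3: stream[15..16]='4' size=0x4=4, data at stream[18..22]='jj14' -> body[5..9], body so far='txisujj14'
Chunk 4: stream[24..25]='8' size=0x8=8, data at stream[27..35]='dge6kut2' -> body[9..17], body so far='txisujj14dge6kut2'
Chunk 5: stream[37..38]='0' size=0 (terminator). Final body='txisujj14dge6kut2' (17 bytes)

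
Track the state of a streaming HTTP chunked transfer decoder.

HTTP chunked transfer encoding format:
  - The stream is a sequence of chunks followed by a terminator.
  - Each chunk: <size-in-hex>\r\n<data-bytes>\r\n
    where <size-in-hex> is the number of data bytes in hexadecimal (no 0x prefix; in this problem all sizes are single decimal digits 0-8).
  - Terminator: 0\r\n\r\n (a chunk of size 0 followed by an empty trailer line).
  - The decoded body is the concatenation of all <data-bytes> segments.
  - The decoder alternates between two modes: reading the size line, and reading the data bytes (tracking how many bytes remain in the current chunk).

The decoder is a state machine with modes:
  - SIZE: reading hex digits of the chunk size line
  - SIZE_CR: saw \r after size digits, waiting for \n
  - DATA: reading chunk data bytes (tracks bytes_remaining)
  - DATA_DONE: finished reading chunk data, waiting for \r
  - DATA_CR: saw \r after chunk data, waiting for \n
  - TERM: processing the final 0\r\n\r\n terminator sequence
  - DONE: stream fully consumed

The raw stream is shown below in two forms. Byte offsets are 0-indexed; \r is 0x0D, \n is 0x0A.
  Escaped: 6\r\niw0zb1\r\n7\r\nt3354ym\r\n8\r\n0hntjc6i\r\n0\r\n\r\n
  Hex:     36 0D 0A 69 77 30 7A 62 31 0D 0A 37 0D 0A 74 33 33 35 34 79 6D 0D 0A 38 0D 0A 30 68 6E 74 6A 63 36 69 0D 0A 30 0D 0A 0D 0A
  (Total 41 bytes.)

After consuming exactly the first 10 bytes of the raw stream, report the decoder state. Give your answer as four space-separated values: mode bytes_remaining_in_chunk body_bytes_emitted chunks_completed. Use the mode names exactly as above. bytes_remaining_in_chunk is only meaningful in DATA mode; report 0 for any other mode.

Byte 0 = '6': mode=SIZE remaining=0 emitted=0 chunks_done=0
Byte 1 = 0x0D: mode=SIZE_CR remaining=0 emitted=0 chunks_done=0
Byte 2 = 0x0A: mode=DATA remaining=6 emitted=0 chunks_done=0
Byte 3 = 'i': mode=DATA remaining=5 emitted=1 chunks_done=0
Byte 4 = 'w': mode=DATA remaining=4 emitted=2 chunks_done=0
Byte 5 = '0': mode=DATA remaining=3 emitted=3 chunks_done=0
Byte 6 = 'z': mode=DATA remaining=2 emitted=4 chunks_done=0
Byte 7 = 'b': mode=DATA remaining=1 emitted=5 chunks_done=0
Byte 8 = '1': mode=DATA_DONE remaining=0 emitted=6 chunks_done=0
Byte 9 = 0x0D: mode=DATA_CR remaining=0 emitted=6 chunks_done=0

Answer: DATA_CR 0 6 0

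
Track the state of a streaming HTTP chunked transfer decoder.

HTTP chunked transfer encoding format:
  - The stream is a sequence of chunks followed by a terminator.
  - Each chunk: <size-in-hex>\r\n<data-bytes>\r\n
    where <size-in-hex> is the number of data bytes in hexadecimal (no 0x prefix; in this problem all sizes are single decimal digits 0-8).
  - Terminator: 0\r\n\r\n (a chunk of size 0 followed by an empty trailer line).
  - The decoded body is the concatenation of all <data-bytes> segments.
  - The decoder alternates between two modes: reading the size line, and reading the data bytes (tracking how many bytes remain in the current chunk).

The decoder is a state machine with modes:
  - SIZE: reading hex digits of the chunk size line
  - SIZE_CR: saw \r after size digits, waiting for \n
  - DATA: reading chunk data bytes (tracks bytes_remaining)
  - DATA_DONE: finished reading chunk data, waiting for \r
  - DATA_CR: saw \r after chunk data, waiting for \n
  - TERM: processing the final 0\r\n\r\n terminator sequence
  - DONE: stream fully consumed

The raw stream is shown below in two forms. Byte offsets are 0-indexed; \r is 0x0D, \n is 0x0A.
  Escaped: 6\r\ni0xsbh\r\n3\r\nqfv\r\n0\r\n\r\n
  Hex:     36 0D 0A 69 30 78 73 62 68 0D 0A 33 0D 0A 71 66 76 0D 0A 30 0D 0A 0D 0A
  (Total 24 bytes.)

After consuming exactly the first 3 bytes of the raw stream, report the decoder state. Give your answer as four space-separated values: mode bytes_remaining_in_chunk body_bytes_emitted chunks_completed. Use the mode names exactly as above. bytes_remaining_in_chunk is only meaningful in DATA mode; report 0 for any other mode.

Answer: DATA 6 0 0

Derivation:
Byte 0 = '6': mode=SIZE remaining=0 emitted=0 chunks_done=0
Byte 1 = 0x0D: mode=SIZE_CR remaining=0 emitted=0 chunks_done=0
Byte 2 = 0x0A: mode=DATA remaining=6 emitted=0 chunks_done=0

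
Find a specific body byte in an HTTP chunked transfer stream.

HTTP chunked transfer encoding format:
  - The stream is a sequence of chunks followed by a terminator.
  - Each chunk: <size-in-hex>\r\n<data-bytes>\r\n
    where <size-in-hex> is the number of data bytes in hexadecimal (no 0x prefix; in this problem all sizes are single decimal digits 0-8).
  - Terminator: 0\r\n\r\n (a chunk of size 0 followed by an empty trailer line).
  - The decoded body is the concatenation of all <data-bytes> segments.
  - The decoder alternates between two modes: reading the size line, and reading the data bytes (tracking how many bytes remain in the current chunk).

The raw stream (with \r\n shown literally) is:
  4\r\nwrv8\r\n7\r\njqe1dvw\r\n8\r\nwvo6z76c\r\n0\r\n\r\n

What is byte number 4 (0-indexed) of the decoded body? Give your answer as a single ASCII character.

Answer: j

Derivation:
Chunk 1: stream[0..1]='4' size=0x4=4, data at stream[3..7]='wrv8' -> body[0..4], body so far='wrv8'
Chunk 2: stream[9..10]='7' size=0x7=7, data at stream[12..19]='jqe1dvw' -> body[4..11], body so far='wrv8jqe1dvw'
Chunk 3: stream[21..22]='8' size=0x8=8, data at stream[24..32]='wvo6z76c' -> body[11..19], body so far='wrv8jqe1dvwwvo6z76c'
Chunk 4: stream[34..35]='0' size=0 (terminator). Final body='wrv8jqe1dvwwvo6z76c' (19 bytes)
Body byte 4 = 'j'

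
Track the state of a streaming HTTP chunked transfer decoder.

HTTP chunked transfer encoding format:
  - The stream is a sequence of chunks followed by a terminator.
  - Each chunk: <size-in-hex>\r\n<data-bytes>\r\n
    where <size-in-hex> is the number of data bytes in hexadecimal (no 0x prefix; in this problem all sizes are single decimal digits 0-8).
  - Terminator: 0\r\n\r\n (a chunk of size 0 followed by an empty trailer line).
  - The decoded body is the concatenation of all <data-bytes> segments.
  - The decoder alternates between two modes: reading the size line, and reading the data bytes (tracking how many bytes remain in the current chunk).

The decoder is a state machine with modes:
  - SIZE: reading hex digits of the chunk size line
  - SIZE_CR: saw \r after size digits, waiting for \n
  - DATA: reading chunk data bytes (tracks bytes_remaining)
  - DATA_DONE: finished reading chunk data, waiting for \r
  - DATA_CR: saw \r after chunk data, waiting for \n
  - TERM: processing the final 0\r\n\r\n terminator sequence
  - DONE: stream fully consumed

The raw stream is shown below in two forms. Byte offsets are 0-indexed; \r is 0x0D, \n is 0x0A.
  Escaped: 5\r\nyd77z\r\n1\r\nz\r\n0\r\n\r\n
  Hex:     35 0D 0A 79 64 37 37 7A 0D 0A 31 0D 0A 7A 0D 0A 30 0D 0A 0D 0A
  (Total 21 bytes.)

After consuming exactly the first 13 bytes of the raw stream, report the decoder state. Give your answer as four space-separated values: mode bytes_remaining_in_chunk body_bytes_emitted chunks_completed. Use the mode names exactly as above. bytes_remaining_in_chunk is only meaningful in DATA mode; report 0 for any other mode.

Answer: DATA 1 5 1

Derivation:
Byte 0 = '5': mode=SIZE remaining=0 emitted=0 chunks_done=0
Byte 1 = 0x0D: mode=SIZE_CR remaining=0 emitted=0 chunks_done=0
Byte 2 = 0x0A: mode=DATA remaining=5 emitted=0 chunks_done=0
Byte 3 = 'y': mode=DATA remaining=4 emitted=1 chunks_done=0
Byte 4 = 'd': mode=DATA remaining=3 emitted=2 chunks_done=0
Byte 5 = '7': mode=DATA remaining=2 emitted=3 chunks_done=0
Byte 6 = '7': mode=DATA remaining=1 emitted=4 chunks_done=0
Byte 7 = 'z': mode=DATA_DONE remaining=0 emitted=5 chunks_done=0
Byte 8 = 0x0D: mode=DATA_CR remaining=0 emitted=5 chunks_done=0
Byte 9 = 0x0A: mode=SIZE remaining=0 emitted=5 chunks_done=1
Byte 10 = '1': mode=SIZE remaining=0 emitted=5 chunks_done=1
Byte 11 = 0x0D: mode=SIZE_CR remaining=0 emitted=5 chunks_done=1
Byte 12 = 0x0A: mode=DATA remaining=1 emitted=5 chunks_done=1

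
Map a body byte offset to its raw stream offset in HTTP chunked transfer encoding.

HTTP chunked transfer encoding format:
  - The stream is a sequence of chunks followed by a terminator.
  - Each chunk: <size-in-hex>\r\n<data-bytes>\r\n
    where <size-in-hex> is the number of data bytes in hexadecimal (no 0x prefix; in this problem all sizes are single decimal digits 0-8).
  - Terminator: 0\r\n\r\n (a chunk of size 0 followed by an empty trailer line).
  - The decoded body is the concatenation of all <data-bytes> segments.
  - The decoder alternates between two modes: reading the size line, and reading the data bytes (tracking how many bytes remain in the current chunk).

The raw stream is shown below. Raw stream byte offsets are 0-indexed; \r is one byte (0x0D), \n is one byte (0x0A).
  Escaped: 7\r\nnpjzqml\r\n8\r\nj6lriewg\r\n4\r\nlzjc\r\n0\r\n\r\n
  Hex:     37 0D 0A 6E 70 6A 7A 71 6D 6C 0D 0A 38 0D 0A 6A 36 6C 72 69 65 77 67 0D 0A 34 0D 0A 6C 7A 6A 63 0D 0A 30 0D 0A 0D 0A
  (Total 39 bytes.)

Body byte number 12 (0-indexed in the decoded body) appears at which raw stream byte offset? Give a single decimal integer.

Chunk 1: stream[0..1]='7' size=0x7=7, data at stream[3..10]='npjzqml' -> body[0..7], body so far='npjzqml'
Chunk 2: stream[12..13]='8' size=0x8=8, data at stream[15..23]='j6lriewg' -> body[7..15], body so far='npjzqmlj6lriewg'
Chunk 3: stream[25..26]='4' size=0x4=4, data at stream[28..32]='lzjc' -> body[15..19], body so far='npjzqmlj6lriewglzjc'
Chunk 4: stream[34..35]='0' size=0 (terminator). Final body='npjzqmlj6lriewglzjc' (19 bytes)
Body byte 12 at stream offset 20

Answer: 20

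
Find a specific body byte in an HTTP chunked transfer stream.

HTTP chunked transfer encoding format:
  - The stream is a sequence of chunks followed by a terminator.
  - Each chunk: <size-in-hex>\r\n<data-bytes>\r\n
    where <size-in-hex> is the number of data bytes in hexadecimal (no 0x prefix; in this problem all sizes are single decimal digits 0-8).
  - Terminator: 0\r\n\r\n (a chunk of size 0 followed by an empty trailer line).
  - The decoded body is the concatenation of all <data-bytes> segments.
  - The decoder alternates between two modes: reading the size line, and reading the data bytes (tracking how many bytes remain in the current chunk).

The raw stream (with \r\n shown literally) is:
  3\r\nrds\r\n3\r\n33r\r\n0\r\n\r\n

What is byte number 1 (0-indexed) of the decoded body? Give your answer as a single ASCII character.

Chunk 1: stream[0..1]='3' size=0x3=3, data at stream[3..6]='rds' -> body[0..3], body so far='rds'
Chunk 2: stream[8..9]='3' size=0x3=3, data at stream[11..14]='33r' -> body[3..6], body so far='rds33r'
Chunk 3: stream[16..17]='0' size=0 (terminator). Final body='rds33r' (6 bytes)
Body byte 1 = 'd'

Answer: d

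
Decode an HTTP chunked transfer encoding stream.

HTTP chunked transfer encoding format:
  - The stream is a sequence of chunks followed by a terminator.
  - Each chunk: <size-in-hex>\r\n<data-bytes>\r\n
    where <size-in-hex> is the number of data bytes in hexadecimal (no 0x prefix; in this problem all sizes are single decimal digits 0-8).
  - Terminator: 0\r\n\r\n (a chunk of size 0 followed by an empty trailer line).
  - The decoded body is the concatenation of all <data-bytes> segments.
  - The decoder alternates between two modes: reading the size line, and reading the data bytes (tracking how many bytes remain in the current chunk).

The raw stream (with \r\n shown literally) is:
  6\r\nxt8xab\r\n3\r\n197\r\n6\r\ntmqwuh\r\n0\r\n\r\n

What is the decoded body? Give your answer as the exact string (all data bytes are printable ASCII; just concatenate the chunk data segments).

Chunk 1: stream[0..1]='6' size=0x6=6, data at stream[3..9]='xt8xab' -> body[0..6], body so far='xt8xab'
Chunk 2: stream[11..12]='3' size=0x3=3, data at stream[14..17]='197' -> body[6..9], body so far='xt8xab197'
Chunk 3: stream[19..20]='6' size=0x6=6, data at stream[22..28]='tmqwuh' -> body[9..15], body so far='xt8xab197tmqwuh'
Chunk 4: stream[30..31]='0' size=0 (terminator). Final body='xt8xab197tmqwuh' (15 bytes)

Answer: xt8xab197tmqwuh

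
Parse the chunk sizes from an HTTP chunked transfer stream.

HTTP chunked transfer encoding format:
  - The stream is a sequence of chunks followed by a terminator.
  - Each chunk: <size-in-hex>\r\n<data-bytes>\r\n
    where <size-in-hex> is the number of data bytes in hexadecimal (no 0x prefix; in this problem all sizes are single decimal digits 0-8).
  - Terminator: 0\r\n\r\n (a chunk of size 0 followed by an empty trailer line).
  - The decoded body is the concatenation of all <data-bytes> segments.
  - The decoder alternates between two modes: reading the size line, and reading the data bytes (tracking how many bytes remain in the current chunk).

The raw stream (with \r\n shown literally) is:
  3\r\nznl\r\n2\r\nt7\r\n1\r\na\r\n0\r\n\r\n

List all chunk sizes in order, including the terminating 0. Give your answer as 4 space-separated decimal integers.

Answer: 3 2 1 0

Derivation:
Chunk 1: stream[0..1]='3' size=0x3=3, data at stream[3..6]='znl' -> body[0..3], body so far='znl'
Chunk 2: stream[8..9]='2' size=0x2=2, data at stream[11..13]='t7' -> body[3..5], body so far='znlt7'
Chunk 3: stream[15..16]='1' size=0x1=1, data at stream[18..19]='a' -> body[5..6], body so far='znlt7a'
Chunk 4: stream[21..22]='0' size=0 (terminator). Final body='znlt7a' (6 bytes)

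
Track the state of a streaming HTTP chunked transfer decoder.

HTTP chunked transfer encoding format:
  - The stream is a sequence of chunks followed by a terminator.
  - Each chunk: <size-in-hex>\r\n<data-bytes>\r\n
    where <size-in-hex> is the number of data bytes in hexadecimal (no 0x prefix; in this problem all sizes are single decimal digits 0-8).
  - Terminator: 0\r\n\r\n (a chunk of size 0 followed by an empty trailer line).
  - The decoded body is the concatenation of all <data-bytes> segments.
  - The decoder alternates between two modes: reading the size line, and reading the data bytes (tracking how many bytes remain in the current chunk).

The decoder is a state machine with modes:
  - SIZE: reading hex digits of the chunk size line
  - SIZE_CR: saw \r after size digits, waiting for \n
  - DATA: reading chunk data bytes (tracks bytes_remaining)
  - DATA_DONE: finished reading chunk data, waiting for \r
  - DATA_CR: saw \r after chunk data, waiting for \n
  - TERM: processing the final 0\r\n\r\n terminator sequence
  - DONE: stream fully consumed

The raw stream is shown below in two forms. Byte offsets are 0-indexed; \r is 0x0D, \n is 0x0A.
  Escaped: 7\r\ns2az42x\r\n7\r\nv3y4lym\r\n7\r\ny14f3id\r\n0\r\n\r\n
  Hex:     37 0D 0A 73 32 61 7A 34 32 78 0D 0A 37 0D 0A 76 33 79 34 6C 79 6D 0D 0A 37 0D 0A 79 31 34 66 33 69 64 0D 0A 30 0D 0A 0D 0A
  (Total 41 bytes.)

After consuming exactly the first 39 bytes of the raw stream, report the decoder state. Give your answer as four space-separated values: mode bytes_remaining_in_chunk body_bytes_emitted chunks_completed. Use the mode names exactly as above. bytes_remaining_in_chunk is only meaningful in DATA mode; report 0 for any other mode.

Byte 0 = '7': mode=SIZE remaining=0 emitted=0 chunks_done=0
Byte 1 = 0x0D: mode=SIZE_CR remaining=0 emitted=0 chunks_done=0
Byte 2 = 0x0A: mode=DATA remaining=7 emitted=0 chunks_done=0
Byte 3 = 's': mode=DATA remaining=6 emitted=1 chunks_done=0
Byte 4 = '2': mode=DATA remaining=5 emitted=2 chunks_done=0
Byte 5 = 'a': mode=DATA remaining=4 emitted=3 chunks_done=0
Byte 6 = 'z': mode=DATA remaining=3 emitted=4 chunks_done=0
Byte 7 = '4': mode=DATA remaining=2 emitted=5 chunks_done=0
Byte 8 = '2': mode=DATA remaining=1 emitted=6 chunks_done=0
Byte 9 = 'x': mode=DATA_DONE remaining=0 emitted=7 chunks_done=0
Byte 10 = 0x0D: mode=DATA_CR remaining=0 emitted=7 chunks_done=0
Byte 11 = 0x0A: mode=SIZE remaining=0 emitted=7 chunks_done=1
Byte 12 = '7': mode=SIZE remaining=0 emitted=7 chunks_done=1
Byte 13 = 0x0D: mode=SIZE_CR remaining=0 emitted=7 chunks_done=1
Byte 14 = 0x0A: mode=DATA remaining=7 emitted=7 chunks_done=1
Byte 15 = 'v': mode=DATA remaining=6 emitted=8 chunks_done=1
Byte 16 = '3': mode=DATA remaining=5 emitted=9 chunks_done=1
Byte 17 = 'y': mode=DATA remaining=4 emitted=10 chunks_done=1
Byte 18 = '4': mode=DATA remaining=3 emitted=11 chunks_done=1
Byte 19 = 'l': mode=DATA remaining=2 emitted=12 chunks_done=1
Byte 20 = 'y': mode=DATA remaining=1 emitted=13 chunks_done=1
Byte 21 = 'm': mode=DATA_DONE remaining=0 emitted=14 chunks_done=1
Byte 22 = 0x0D: mode=DATA_CR remaining=0 emitted=14 chunks_done=1
Byte 23 = 0x0A: mode=SIZE remaining=0 emitted=14 chunks_done=2
Byte 24 = '7': mode=SIZE remaining=0 emitted=14 chunks_done=2
Byte 25 = 0x0D: mode=SIZE_CR remaining=0 emitted=14 chunks_done=2
Byte 26 = 0x0A: mode=DATA remaining=7 emitted=14 chunks_done=2
Byte 27 = 'y': mode=DATA remaining=6 emitted=15 chunks_done=2
Byte 28 = '1': mode=DATA remaining=5 emitted=16 chunks_done=2
Byte 29 = '4': mode=DATA remaining=4 emitted=17 chunks_done=2
Byte 30 = 'f': mode=DATA remaining=3 emitted=18 chunks_done=2
Byte 31 = '3': mode=DATA remaining=2 emitted=19 chunks_done=2
Byte 32 = 'i': mode=DATA remaining=1 emitted=20 chunks_done=2
Byte 33 = 'd': mode=DATA_DONE remaining=0 emitted=21 chunks_done=2
Byte 34 = 0x0D: mode=DATA_CR remaining=0 emitted=21 chunks_done=2
Byte 35 = 0x0A: mode=SIZE remaining=0 emitted=21 chunks_done=3
Byte 36 = '0': mode=SIZE remaining=0 emitted=21 chunks_done=3
Byte 37 = 0x0D: mode=SIZE_CR remaining=0 emitted=21 chunks_done=3
Byte 38 = 0x0A: mode=TERM remaining=0 emitted=21 chunks_done=3

Answer: TERM 0 21 3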